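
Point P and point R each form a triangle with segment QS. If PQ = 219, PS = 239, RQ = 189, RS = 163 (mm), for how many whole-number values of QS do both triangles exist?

325

From triangle PQS: 20 < QS < 458.
From triangle RQS: 26 < QS < 352.
Intersection: 26 < QS < 352, so integers 27 through 351: 325 values.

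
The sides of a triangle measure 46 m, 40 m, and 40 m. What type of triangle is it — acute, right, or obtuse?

acute

Compare the square of the longest side to the sum of squares of the other two: 40² + 40² = 3200 > 2116 = 46².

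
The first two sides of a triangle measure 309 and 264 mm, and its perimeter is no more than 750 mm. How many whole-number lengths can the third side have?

132

Triangle inequality: 45 < x < 573. Perimeter ≤ 750 gives x ≤ 750 − 309 − 264 = 177.
So 45 < x ≤ 177; integers 46 through 177: 132 values.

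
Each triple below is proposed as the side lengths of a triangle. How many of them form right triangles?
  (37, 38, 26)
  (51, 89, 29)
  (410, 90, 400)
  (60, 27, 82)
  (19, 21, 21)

(37,38,26): 26²+37² = 2045 > 1444 = 38² → acute
(51,89,29): 29+51 ≤ 89, not a triangle
(410,90,400): 90²+400² = 168100 = 410² → right
(60,27,82): 27²+60² = 4329 < 6724 = 82² → obtuse
(19,21,21): 19²+21² = 802 > 441 = 21² → acute
1 of the 5 is right.

1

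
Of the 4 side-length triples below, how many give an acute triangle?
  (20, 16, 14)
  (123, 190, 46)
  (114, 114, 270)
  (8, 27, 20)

1

(20,16,14): 14²+16² = 452 > 400 = 20² → acute
(123,190,46): 46+123 ≤ 190, not a triangle
(114,114,270): 114+114 ≤ 270, not a triangle
(8,27,20): 8²+20² = 464 < 729 = 27² → obtuse
1 of the 4 is acute.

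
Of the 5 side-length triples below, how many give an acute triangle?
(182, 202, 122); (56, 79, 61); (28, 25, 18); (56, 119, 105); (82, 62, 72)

(182,202,122): 122²+182² = 48008 > 40804 = 202² → acute
(56,79,61): 56²+61² = 6857 > 6241 = 79² → acute
(28,25,18): 18²+25² = 949 > 784 = 28² → acute
(56,119,105): 56²+105² = 14161 = 119² → right
(82,62,72): 62²+72² = 9028 > 6724 = 82² → acute
4 of the 5 are acute.

4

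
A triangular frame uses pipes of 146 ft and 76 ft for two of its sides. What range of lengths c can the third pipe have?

70 < c < 222 (ft)

By the triangle inequality, c must be less than 146 + 76 = 222 and greater than |146 − 76| = 70.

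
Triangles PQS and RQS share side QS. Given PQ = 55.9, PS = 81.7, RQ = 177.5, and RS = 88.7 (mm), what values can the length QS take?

88.8 < QS < 137.6

From triangle PQS: |55.9 − 81.7| < QS < 55.9 + 81.7, i.e. 25.8 < QS < 137.6.
From triangle RQS: 88.8 < QS < 266.2.
Both must hold, so QS lies in the intersection.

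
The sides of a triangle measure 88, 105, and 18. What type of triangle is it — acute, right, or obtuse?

Compare the square of the longest side to the sum of squares of the other two: 18² + 88² = 8068 < 11025 = 105².

obtuse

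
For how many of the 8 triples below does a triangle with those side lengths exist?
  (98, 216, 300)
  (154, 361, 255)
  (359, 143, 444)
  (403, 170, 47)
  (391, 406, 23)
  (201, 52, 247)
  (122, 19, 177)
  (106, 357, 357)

(98,216,300): 98+216 > 300 → valid
(154,255,361): 154+255 > 361 → valid
(143,359,444): 143+359 > 444 → valid
(47,170,403): 47+170 ≤ 403 → not valid
(23,391,406): 23+391 > 406 → valid
(52,201,247): 52+201 > 247 → valid
(19,122,177): 19+122 ≤ 177 → not valid
(106,357,357): 106+357 > 357 → valid
6 of the 8 triples form a triangle.

6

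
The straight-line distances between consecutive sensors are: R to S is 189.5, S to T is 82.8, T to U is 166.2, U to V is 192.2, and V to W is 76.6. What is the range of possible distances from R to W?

The maximum is all hops collinear in one direction: 189.5 + 82.8 + 166.2 + 192.2 + 76.6 = 707.3.
The longest hop is 192.2; the others sum to 515.1. Since 192.2 ≤ 515.1, the path can fold back on itself completely, so the minimum distance is 0.

0 ≤ RW ≤ 707.3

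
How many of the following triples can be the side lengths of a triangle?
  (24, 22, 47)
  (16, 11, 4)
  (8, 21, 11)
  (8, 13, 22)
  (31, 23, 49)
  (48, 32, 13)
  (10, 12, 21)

2

(22,24,47): 22+24 ≤ 47 → not valid
(4,11,16): 4+11 ≤ 16 → not valid
(8,11,21): 8+11 ≤ 21 → not valid
(8,13,22): 8+13 ≤ 22 → not valid
(23,31,49): 23+31 > 49 → valid
(13,32,48): 13+32 ≤ 48 → not valid
(10,12,21): 10+12 > 21 → valid
2 of the 7 triples form a triangle.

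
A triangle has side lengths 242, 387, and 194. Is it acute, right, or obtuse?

obtuse

Compare the square of the longest side to the sum of squares of the other two: 194² + 242² = 96200 < 149769 = 387².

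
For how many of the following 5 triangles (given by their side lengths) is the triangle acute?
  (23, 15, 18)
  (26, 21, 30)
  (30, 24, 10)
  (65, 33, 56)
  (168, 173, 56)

(23,15,18): 15²+18² = 549 > 529 = 23² → acute
(26,21,30): 21²+26² = 1117 > 900 = 30² → acute
(30,24,10): 10²+24² = 676 < 900 = 30² → obtuse
(65,33,56): 33²+56² = 4225 = 65² → right
(168,173,56): 56²+168² = 31360 > 29929 = 173² → acute
3 of the 5 are acute.

3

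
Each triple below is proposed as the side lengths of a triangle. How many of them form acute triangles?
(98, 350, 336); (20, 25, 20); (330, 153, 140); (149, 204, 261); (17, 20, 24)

(98,350,336): 98²+336² = 122500 = 350² → right
(20,25,20): 20²+20² = 800 > 625 = 25² → acute
(330,153,140): 140+153 ≤ 330, not a triangle
(149,204,261): 149²+204² = 63817 < 68121 = 261² → obtuse
(17,20,24): 17²+20² = 689 > 576 = 24² → acute
2 of the 5 are acute.

2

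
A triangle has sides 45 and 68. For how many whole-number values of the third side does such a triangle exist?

The third side lies in the open interval (23, 113).
Integers from 24 to 112 inclusive: 112 − 24 + 1 = 89.

89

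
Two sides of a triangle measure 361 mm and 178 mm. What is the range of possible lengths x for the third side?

183 < x < 539

By the triangle inequality, x must be less than 361 + 178 = 539 and greater than |361 − 178| = 183.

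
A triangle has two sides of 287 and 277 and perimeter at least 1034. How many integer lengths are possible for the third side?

Triangle inequality: 10 < x < 564. Perimeter ≥ 1034 gives x ≥ 1034 − 287 − 277 = 470.
So 470 ≤ x < 564; integers 470 through 563: 94 values.

94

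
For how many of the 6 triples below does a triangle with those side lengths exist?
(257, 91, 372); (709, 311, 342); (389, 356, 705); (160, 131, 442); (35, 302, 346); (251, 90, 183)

(91,257,372): 91+257 ≤ 372 → not valid
(311,342,709): 311+342 ≤ 709 → not valid
(356,389,705): 356+389 > 705 → valid
(131,160,442): 131+160 ≤ 442 → not valid
(35,302,346): 35+302 ≤ 346 → not valid
(90,183,251): 90+183 > 251 → valid
2 of the 6 triples form a triangle.

2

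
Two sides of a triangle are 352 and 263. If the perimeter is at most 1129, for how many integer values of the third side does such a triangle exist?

Triangle inequality: 89 < x < 615. Perimeter ≤ 1129 gives x ≤ 1129 − 352 − 263 = 514.
So 89 < x ≤ 514; integers 90 through 514: 425 values.

425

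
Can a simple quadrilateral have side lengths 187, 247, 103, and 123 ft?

A quadrilateral exists iff every side is shorter than the sum of the others — equivalently, the longest side is less than the sum of the rest.
Longest side 247 < 413 (sum of the remaining 3), so yes.

Yes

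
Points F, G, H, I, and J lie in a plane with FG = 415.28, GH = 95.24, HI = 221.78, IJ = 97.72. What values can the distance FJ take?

The maximum is all hops collinear in one direction: 415.28 + 95.24 + 221.78 + 97.72 = 830.02.
The longest hop is 415.28; the others sum to 414.74. Folding the others back against it leaves at least 415.28 − 414.74 = 0.54.

0.54 ≤ FJ ≤ 830.02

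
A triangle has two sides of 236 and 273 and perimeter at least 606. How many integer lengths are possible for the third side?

Triangle inequality: 37 < x < 509. Perimeter ≥ 606 gives x ≥ 606 − 236 − 273 = 97.
So 97 ≤ x < 509; integers 97 through 508: 412 values.

412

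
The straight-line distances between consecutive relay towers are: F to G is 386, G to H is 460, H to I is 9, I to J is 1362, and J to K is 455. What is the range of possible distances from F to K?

52 ≤ FK ≤ 2672

The maximum is all hops collinear in one direction: 386 + 460 + 9 + 1362 + 455 = 2672.
The longest hop is 1362; the others sum to 1310. Folding the others back against it leaves at least 1362 − 1310 = 52.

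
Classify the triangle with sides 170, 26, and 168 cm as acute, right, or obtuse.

right

Compare the square of the longest side to the sum of squares of the other two: 26² + 168² = 28900 = 170².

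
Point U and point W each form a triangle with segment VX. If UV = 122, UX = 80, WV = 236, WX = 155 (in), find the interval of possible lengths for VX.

81 < VX < 202

From triangle UVX: |122 − 80| < VX < 122 + 80, i.e. 42 < VX < 202.
From triangle WVX: 81 < VX < 391.
Both must hold, so VX lies in the intersection.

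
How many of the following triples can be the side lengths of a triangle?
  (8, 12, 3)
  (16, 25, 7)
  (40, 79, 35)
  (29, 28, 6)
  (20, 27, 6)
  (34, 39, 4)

1

(3,8,12): 3+8 ≤ 12 → not valid
(7,16,25): 7+16 ≤ 25 → not valid
(35,40,79): 35+40 ≤ 79 → not valid
(6,28,29): 6+28 > 29 → valid
(6,20,27): 6+20 ≤ 27 → not valid
(4,34,39): 4+34 ≤ 39 → not valid
1 of the 6 triples forms a triangle.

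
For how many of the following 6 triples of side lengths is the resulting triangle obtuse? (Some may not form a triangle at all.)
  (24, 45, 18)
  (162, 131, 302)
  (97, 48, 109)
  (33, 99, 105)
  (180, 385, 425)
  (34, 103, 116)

3

(24,45,18): 18+24 ≤ 45, not a triangle
(162,131,302): 131+162 ≤ 302, not a triangle
(97,48,109): 48²+97² = 11713 < 11881 = 109² → obtuse
(33,99,105): 33²+99² = 10890 < 11025 = 105² → obtuse
(180,385,425): 180²+385² = 180625 = 425² → right
(34,103,116): 34²+103² = 11765 < 13456 = 116² → obtuse
3 of the 6 are obtuse.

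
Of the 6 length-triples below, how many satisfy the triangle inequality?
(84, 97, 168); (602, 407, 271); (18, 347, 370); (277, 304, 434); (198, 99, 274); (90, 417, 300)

4

(84,97,168): 84+97 > 168 → valid
(271,407,602): 271+407 > 602 → valid
(18,347,370): 18+347 ≤ 370 → not valid
(277,304,434): 277+304 > 434 → valid
(99,198,274): 99+198 > 274 → valid
(90,300,417): 90+300 ≤ 417 → not valid
4 of the 6 triples form a triangle.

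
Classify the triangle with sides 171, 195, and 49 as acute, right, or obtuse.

obtuse

Compare the square of the longest side to the sum of squares of the other two: 49² + 171² = 31642 < 38025 = 195².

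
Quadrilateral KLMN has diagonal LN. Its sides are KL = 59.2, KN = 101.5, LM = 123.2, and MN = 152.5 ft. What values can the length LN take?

From triangle KLN: |59.2 − 101.5| < LN < 59.2 + 101.5, i.e. 42.3 < LN < 160.7.
From triangle MLN: 29.3 < LN < 275.7.
Both must hold, so LN lies in the intersection.

42.3 < LN < 160.7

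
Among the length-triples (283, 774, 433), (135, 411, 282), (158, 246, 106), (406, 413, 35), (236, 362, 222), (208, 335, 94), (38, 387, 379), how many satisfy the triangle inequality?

5

(283,433,774): 283+433 ≤ 774 → not valid
(135,282,411): 135+282 > 411 → valid
(106,158,246): 106+158 > 246 → valid
(35,406,413): 35+406 > 413 → valid
(222,236,362): 222+236 > 362 → valid
(94,208,335): 94+208 ≤ 335 → not valid
(38,379,387): 38+379 > 387 → valid
5 of the 7 triples form a triangle.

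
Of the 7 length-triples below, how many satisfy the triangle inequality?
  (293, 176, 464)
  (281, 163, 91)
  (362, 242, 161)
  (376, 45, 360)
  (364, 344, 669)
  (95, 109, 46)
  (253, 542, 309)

(176,293,464): 176+293 > 464 → valid
(91,163,281): 91+163 ≤ 281 → not valid
(161,242,362): 161+242 > 362 → valid
(45,360,376): 45+360 > 376 → valid
(344,364,669): 344+364 > 669 → valid
(46,95,109): 46+95 > 109 → valid
(253,309,542): 253+309 > 542 → valid
6 of the 7 triples form a triangle.

6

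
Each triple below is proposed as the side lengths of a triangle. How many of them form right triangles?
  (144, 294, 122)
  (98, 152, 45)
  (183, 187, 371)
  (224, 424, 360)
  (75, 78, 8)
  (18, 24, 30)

(144,294,122): 122+144 ≤ 294, not a triangle
(98,152,45): 45+98 ≤ 152, not a triangle
(183,187,371): 183+187 ≤ 371, not a triangle
(224,424,360): 224²+360² = 179776 = 424² → right
(75,78,8): 8²+75² = 5689 < 6084 = 78² → obtuse
(18,24,30): 18²+24² = 900 = 30² → right
2 of the 6 are right.

2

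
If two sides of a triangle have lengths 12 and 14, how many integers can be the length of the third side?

The third side lies in the open interval (2, 26).
Integers from 3 to 25 inclusive: 25 − 3 + 1 = 23.

23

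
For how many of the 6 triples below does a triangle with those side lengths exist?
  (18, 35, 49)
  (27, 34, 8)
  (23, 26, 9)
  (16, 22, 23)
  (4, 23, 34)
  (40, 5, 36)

(18,35,49): 18+35 > 49 → valid
(8,27,34): 8+27 > 34 → valid
(9,23,26): 9+23 > 26 → valid
(16,22,23): 16+22 > 23 → valid
(4,23,34): 4+23 ≤ 34 → not valid
(5,36,40): 5+36 > 40 → valid
5 of the 6 triples form a triangle.

5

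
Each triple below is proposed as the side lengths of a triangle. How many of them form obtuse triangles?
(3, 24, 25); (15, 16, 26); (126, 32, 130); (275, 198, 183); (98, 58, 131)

4

(3,24,25): 3²+24² = 585 < 625 = 25² → obtuse
(15,16,26): 15²+16² = 481 < 676 = 26² → obtuse
(126,32,130): 32²+126² = 16900 = 130² → right
(275,198,183): 183²+198² = 72693 < 75625 = 275² → obtuse
(98,58,131): 58²+98² = 12968 < 17161 = 131² → obtuse
4 of the 5 are obtuse.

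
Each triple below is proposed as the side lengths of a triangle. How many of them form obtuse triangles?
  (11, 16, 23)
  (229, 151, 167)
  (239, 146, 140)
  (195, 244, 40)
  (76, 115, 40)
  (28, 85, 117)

4

(11,16,23): 11²+16² = 377 < 529 = 23² → obtuse
(229,151,167): 151²+167² = 50690 < 52441 = 229² → obtuse
(239,146,140): 140²+146² = 40916 < 57121 = 239² → obtuse
(195,244,40): 40+195 ≤ 244, not a triangle
(76,115,40): 40²+76² = 7376 < 13225 = 115² → obtuse
(28,85,117): 28+85 ≤ 117, not a triangle
4 of the 6 are obtuse.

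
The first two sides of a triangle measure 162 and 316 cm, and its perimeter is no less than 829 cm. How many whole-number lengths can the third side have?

Triangle inequality: 154 < x < 478. Perimeter ≥ 829 gives x ≥ 829 − 162 − 316 = 351.
So 351 ≤ x < 478; integers 351 through 477: 127 values.

127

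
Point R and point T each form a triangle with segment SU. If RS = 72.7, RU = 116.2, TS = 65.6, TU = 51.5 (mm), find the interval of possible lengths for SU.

From triangle RSU: |72.7 − 116.2| < SU < 72.7 + 116.2, i.e. 43.5 < SU < 188.9.
From triangle TSU: 14.1 < SU < 117.1.
Both must hold, so SU lies in the intersection.

43.5 < SU < 117.1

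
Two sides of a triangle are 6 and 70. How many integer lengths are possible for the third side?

11

The third side lies in the open interval (64, 76).
Integers from 65 to 75 inclusive: 75 − 65 + 1 = 11.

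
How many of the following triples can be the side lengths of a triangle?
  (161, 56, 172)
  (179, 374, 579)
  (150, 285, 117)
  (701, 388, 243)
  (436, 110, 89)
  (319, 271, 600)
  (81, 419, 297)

1

(56,161,172): 56+161 > 172 → valid
(179,374,579): 179+374 ≤ 579 → not valid
(117,150,285): 117+150 ≤ 285 → not valid
(243,388,701): 243+388 ≤ 701 → not valid
(89,110,436): 89+110 ≤ 436 → not valid
(271,319,600): 271+319 ≤ 600 → not valid
(81,297,419): 81+297 ≤ 419 → not valid
1 of the 7 triples forms a triangle.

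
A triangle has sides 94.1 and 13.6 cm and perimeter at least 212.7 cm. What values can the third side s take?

Triangle inequality alone gives 80.5 < s < 107.7.
The perimeter condition gives s ≥ 212.7 − 94.1 − 13.6 = 105.0.
Intersecting the two: 105.0 ≤ s < 107.7.

105.0 ≤ s < 107.7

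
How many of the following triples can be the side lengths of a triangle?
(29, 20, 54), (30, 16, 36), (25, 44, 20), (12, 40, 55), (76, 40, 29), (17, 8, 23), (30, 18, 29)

4

(20,29,54): 20+29 ≤ 54 → not valid
(16,30,36): 16+30 > 36 → valid
(20,25,44): 20+25 > 44 → valid
(12,40,55): 12+40 ≤ 55 → not valid
(29,40,76): 29+40 ≤ 76 → not valid
(8,17,23): 8+17 > 23 → valid
(18,29,30): 18+29 > 30 → valid
4 of the 7 triples form a triangle.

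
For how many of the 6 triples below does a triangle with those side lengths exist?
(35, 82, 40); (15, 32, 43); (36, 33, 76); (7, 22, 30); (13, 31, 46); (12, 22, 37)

1

(35,40,82): 35+40 ≤ 82 → not valid
(15,32,43): 15+32 > 43 → valid
(33,36,76): 33+36 ≤ 76 → not valid
(7,22,30): 7+22 ≤ 30 → not valid
(13,31,46): 13+31 ≤ 46 → not valid
(12,22,37): 12+22 ≤ 37 → not valid
1 of the 6 triples forms a triangle.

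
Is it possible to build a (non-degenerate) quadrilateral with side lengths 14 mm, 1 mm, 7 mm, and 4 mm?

For a quadrilateral, each side must be shorter than the sum of the others.
Here the longest side is 14, but the remaining 3 sides sum to only 12.

No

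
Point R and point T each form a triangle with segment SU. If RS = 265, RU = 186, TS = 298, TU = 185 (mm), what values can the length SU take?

From triangle RSU: |265 − 186| < SU < 265 + 186, i.e. 79 < SU < 451.
From triangle TSU: 113 < SU < 483.
Both must hold, so SU lies in the intersection.

113 < SU < 451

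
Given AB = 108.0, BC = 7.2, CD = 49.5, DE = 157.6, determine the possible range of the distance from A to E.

0 ≤ AE ≤ 322.3

The maximum is all hops collinear in one direction: 108.0 + 7.2 + 49.5 + 157.6 = 322.3.
The longest hop is 157.6; the others sum to 164.7. Since 157.6 ≤ 164.7, the path can fold back on itself completely, so the minimum distance is 0.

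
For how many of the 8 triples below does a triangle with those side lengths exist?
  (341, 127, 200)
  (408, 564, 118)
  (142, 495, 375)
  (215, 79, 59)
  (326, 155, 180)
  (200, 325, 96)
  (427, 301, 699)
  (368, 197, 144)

3

(127,200,341): 127+200 ≤ 341 → not valid
(118,408,564): 118+408 ≤ 564 → not valid
(142,375,495): 142+375 > 495 → valid
(59,79,215): 59+79 ≤ 215 → not valid
(155,180,326): 155+180 > 326 → valid
(96,200,325): 96+200 ≤ 325 → not valid
(301,427,699): 301+427 > 699 → valid
(144,197,368): 144+197 ≤ 368 → not valid
3 of the 8 triples form a triangle.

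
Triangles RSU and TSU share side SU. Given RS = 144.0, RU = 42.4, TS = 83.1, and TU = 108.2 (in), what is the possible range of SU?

From triangle RSU: |144.0 − 42.4| < SU < 144.0 + 42.4, i.e. 101.6 < SU < 186.4.
From triangle TSU: 25.1 < SU < 191.3.
Both must hold, so SU lies in the intersection.

101.6 < SU < 186.4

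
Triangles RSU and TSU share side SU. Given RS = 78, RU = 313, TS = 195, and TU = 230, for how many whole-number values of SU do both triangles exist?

155

From triangle RSU: 235 < SU < 391.
From triangle TSU: 35 < SU < 425.
Intersection: 235 < SU < 391, so integers 236 through 390: 155 values.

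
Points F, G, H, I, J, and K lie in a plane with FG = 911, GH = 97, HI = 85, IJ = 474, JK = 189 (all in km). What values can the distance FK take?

The maximum is all hops collinear in one direction: 911 + 97 + 85 + 474 + 189 = 1756.
The longest hop is 911; the others sum to 845. Folding the others back against it leaves at least 911 − 845 = 66.

66 ≤ FK ≤ 1756 km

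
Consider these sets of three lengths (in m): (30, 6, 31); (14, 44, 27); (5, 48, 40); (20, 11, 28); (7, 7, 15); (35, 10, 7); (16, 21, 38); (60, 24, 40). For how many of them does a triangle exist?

(6,30,31): 6+30 > 31 → valid
(14,27,44): 14+27 ≤ 44 → not valid
(5,40,48): 5+40 ≤ 48 → not valid
(11,20,28): 11+20 > 28 → valid
(7,7,15): 7+7 ≤ 15 → not valid
(7,10,35): 7+10 ≤ 35 → not valid
(16,21,38): 16+21 ≤ 38 → not valid
(24,40,60): 24+40 > 60 → valid
3 of the 8 triples form a triangle.

3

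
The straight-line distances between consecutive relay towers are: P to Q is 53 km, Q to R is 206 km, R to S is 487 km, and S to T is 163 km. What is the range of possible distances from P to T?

The maximum is all hops collinear in one direction: 53 + 206 + 487 + 163 = 909.
The longest hop is 487; the others sum to 422. Folding the others back against it leaves at least 487 − 422 = 65.

65 ≤ PT ≤ 909 km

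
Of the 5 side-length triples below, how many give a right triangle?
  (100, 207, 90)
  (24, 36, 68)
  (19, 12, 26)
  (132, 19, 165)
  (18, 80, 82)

1

(100,207,90): 90+100 ≤ 207, not a triangle
(24,36,68): 24+36 ≤ 68, not a triangle
(19,12,26): 12²+19² = 505 < 676 = 26² → obtuse
(132,19,165): 19+132 ≤ 165, not a triangle
(18,80,82): 18²+80² = 6724 = 82² → right
1 of the 5 is right.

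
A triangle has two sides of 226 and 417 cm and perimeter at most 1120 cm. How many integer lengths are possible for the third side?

Triangle inequality: 191 < x < 643. Perimeter ≤ 1120 gives x ≤ 1120 − 226 − 417 = 477.
So 191 < x ≤ 477; integers 192 through 477: 286 values.

286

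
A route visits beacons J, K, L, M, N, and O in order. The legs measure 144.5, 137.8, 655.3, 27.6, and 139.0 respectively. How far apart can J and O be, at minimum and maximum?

206.4 ≤ JO ≤ 1104.2

The maximum is all hops collinear in one direction: 144.5 + 137.8 + 655.3 + 27.6 + 139.0 = 1104.2.
The longest hop is 655.3; the others sum to 448.9. Folding the others back against it leaves at least 655.3 − 448.9 = 206.4.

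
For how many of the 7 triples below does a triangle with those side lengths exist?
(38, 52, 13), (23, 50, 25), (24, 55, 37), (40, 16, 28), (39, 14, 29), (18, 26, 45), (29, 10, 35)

(13,38,52): 13+38 ≤ 52 → not valid
(23,25,50): 23+25 ≤ 50 → not valid
(24,37,55): 24+37 > 55 → valid
(16,28,40): 16+28 > 40 → valid
(14,29,39): 14+29 > 39 → valid
(18,26,45): 18+26 ≤ 45 → not valid
(10,29,35): 10+29 > 35 → valid
4 of the 7 triples form a triangle.

4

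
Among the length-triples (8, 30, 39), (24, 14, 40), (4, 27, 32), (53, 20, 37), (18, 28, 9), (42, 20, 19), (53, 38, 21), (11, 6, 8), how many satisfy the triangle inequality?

(8,30,39): 8+30 ≤ 39 → not valid
(14,24,40): 14+24 ≤ 40 → not valid
(4,27,32): 4+27 ≤ 32 → not valid
(20,37,53): 20+37 > 53 → valid
(9,18,28): 9+18 ≤ 28 → not valid
(19,20,42): 19+20 ≤ 42 → not valid
(21,38,53): 21+38 > 53 → valid
(6,8,11): 6+8 > 11 → valid
3 of the 8 triples form a triangle.

3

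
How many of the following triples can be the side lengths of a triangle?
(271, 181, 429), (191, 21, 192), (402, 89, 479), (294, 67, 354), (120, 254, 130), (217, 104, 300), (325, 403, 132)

6

(181,271,429): 181+271 > 429 → valid
(21,191,192): 21+191 > 192 → valid
(89,402,479): 89+402 > 479 → valid
(67,294,354): 67+294 > 354 → valid
(120,130,254): 120+130 ≤ 254 → not valid
(104,217,300): 104+217 > 300 → valid
(132,325,403): 132+325 > 403 → valid
6 of the 7 triples form a triangle.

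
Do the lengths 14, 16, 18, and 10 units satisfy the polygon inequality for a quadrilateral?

Yes

A quadrilateral exists iff every side is shorter than the sum of the others — equivalently, the longest side is less than the sum of the rest.
Longest side 18 < 40 (sum of the remaining 3), so yes.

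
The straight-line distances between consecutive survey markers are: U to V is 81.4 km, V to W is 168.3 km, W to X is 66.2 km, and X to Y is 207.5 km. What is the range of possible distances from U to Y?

0 ≤ UY ≤ 523.4 km

The maximum is all hops collinear in one direction: 81.4 + 168.3 + 66.2 + 207.5 = 523.4.
The longest hop is 207.5; the others sum to 315.9. Since 207.5 ≤ 315.9, the path can fold back on itself completely, so the minimum distance is 0.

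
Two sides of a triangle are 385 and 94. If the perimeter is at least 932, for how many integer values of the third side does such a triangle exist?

Triangle inequality: 291 < x < 479. Perimeter ≥ 932 gives x ≥ 932 − 385 − 94 = 453.
So 453 ≤ x < 479; integers 453 through 478: 26 values.

26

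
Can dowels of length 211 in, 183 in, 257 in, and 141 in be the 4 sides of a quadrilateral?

Yes

A quadrilateral exists iff every side is shorter than the sum of the others — equivalently, the longest side is less than the sum of the rest.
Longest side 257 < 535 (sum of the remaining 3), so yes.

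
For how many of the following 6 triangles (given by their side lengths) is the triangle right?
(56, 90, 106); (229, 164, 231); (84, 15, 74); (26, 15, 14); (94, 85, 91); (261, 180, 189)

2

(56,90,106): 56²+90² = 11236 = 106² → right
(229,164,231): 164²+229² = 79337 > 53361 = 231² → acute
(84,15,74): 15²+74² = 5701 < 7056 = 84² → obtuse
(26,15,14): 14²+15² = 421 < 676 = 26² → obtuse
(94,85,91): 85²+91² = 15506 > 8836 = 94² → acute
(261,180,189): 180²+189² = 68121 = 261² → right
2 of the 6 are right.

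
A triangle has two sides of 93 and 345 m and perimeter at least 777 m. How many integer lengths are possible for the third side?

Triangle inequality: 252 < x < 438. Perimeter ≥ 777 gives x ≥ 777 − 93 − 345 = 339.
So 339 ≤ x < 438; integers 339 through 437: 99 values.

99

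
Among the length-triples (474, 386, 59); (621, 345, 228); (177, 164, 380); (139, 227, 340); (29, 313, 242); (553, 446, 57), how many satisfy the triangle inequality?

(59,386,474): 59+386 ≤ 474 → not valid
(228,345,621): 228+345 ≤ 621 → not valid
(164,177,380): 164+177 ≤ 380 → not valid
(139,227,340): 139+227 > 340 → valid
(29,242,313): 29+242 ≤ 313 → not valid
(57,446,553): 57+446 ≤ 553 → not valid
1 of the 6 triples forms a triangle.

1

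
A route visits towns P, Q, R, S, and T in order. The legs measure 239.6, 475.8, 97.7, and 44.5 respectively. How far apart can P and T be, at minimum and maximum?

The maximum is all hops collinear in one direction: 239.6 + 475.8 + 97.7 + 44.5 = 857.6.
The longest hop is 475.8; the others sum to 381.8. Folding the others back against it leaves at least 475.8 − 381.8 = 94.0.

94.0 ≤ PT ≤ 857.6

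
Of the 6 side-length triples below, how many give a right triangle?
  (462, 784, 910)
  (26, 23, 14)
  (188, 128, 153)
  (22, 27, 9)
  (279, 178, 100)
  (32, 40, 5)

1

(462,784,910): 462²+784² = 828100 = 910² → right
(26,23,14): 14²+23² = 725 > 676 = 26² → acute
(188,128,153): 128²+153² = 39793 > 35344 = 188² → acute
(22,27,9): 9²+22² = 565 < 729 = 27² → obtuse
(279,178,100): 100+178 ≤ 279, not a triangle
(32,40,5): 5+32 ≤ 40, not a triangle
1 of the 6 is right.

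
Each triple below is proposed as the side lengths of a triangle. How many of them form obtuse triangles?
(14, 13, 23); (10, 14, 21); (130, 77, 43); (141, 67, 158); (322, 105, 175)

3

(14,13,23): 13²+14² = 365 < 529 = 23² → obtuse
(10,14,21): 10²+14² = 296 < 441 = 21² → obtuse
(130,77,43): 43+77 ≤ 130, not a triangle
(141,67,158): 67²+141² = 24370 < 24964 = 158² → obtuse
(322,105,175): 105+175 ≤ 322, not a triangle
3 of the 5 are obtuse.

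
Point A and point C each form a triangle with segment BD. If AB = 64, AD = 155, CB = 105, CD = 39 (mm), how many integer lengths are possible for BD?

From triangle ABD: 91 < BD < 219.
From triangle CBD: 66 < BD < 144.
Intersection: 91 < BD < 144, so integers 92 through 143: 52 values.

52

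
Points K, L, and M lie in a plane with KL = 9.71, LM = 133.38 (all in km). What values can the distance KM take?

123.67 ≤ KM ≤ 143.09 km

By the triangle inequality, |9.71 − 133.38| ≤ KM ≤ 9.71 + 133.38.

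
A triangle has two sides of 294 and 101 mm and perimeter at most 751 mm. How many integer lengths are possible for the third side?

163

Triangle inequality: 193 < x < 395. Perimeter ≤ 751 gives x ≤ 751 − 294 − 101 = 356.
So 193 < x ≤ 356; integers 194 through 356: 163 values.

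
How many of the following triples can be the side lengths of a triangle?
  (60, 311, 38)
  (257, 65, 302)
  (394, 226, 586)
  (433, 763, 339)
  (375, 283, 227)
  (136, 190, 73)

5

(38,60,311): 38+60 ≤ 311 → not valid
(65,257,302): 65+257 > 302 → valid
(226,394,586): 226+394 > 586 → valid
(339,433,763): 339+433 > 763 → valid
(227,283,375): 227+283 > 375 → valid
(73,136,190): 73+136 > 190 → valid
5 of the 6 triples form a triangle.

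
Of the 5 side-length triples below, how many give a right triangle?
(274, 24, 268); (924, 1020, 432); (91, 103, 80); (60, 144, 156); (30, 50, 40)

3

(274,24,268): 24²+268² = 72400 < 75076 = 274² → obtuse
(924,1020,432): 432²+924² = 1040400 = 1020² → right
(91,103,80): 80²+91² = 14681 > 10609 = 103² → acute
(60,144,156): 60²+144² = 24336 = 156² → right
(30,50,40): 30²+40² = 2500 = 50² → right
3 of the 5 are right.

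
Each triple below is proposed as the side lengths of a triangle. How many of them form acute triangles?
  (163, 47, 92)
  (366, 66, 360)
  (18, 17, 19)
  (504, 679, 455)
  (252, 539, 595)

1

(163,47,92): 47+92 ≤ 163, not a triangle
(366,66,360): 66²+360² = 133956 = 366² → right
(18,17,19): 17²+18² = 613 > 361 = 19² → acute
(504,679,455): 455²+504² = 461041 = 679² → right
(252,539,595): 252²+539² = 354025 = 595² → right
1 of the 5 is acute.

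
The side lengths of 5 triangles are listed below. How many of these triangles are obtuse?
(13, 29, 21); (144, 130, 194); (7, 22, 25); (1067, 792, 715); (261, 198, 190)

(13,29,21): 13²+21² = 610 < 841 = 29² → obtuse
(144,130,194): 130²+144² = 37636 = 194² → right
(7,22,25): 7²+22² = 533 < 625 = 25² → obtuse
(1067,792,715): 715²+792² = 1138489 = 1067² → right
(261,198,190): 190²+198² = 75304 > 68121 = 261² → acute
2 of the 5 are obtuse.

2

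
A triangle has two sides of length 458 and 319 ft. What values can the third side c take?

By the triangle inequality, c must be less than 458 + 319 = 777 and greater than |458 − 319| = 139.

139 < c < 777 (ft)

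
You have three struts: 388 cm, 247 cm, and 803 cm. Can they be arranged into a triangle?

No

The longest side is 803, but the other two sum to only 635.
635 < 803, so the triangle inequality fails.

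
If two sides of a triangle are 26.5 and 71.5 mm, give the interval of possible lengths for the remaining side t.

By the triangle inequality, t must be less than 26.5 + 71.5 = 98.0 and greater than |26.5 − 71.5| = 45.0.

45.0 < t < 98.0 (mm)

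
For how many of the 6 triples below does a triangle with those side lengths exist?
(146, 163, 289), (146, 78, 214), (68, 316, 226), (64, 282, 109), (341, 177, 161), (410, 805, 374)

(146,163,289): 146+163 > 289 → valid
(78,146,214): 78+146 > 214 → valid
(68,226,316): 68+226 ≤ 316 → not valid
(64,109,282): 64+109 ≤ 282 → not valid
(161,177,341): 161+177 ≤ 341 → not valid
(374,410,805): 374+410 ≤ 805 → not valid
2 of the 6 triples form a triangle.

2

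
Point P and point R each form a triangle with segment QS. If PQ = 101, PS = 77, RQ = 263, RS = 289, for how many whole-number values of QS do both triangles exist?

From triangle PQS: 24 < QS < 178.
From triangle RQS: 26 < QS < 552.
Intersection: 26 < QS < 178, so integers 27 through 177: 151 values.

151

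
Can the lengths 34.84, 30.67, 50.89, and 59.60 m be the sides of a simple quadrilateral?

A quadrilateral exists iff every side is shorter than the sum of the others — equivalently, the longest side is less than the sum of the rest.
Longest side 59.60 < 116.40 (sum of the remaining 3), so yes.

Yes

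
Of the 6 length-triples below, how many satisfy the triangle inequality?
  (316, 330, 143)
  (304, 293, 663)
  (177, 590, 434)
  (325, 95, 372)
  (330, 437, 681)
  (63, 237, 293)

5

(143,316,330): 143+316 > 330 → valid
(293,304,663): 293+304 ≤ 663 → not valid
(177,434,590): 177+434 > 590 → valid
(95,325,372): 95+325 > 372 → valid
(330,437,681): 330+437 > 681 → valid
(63,237,293): 63+237 > 293 → valid
5 of the 6 triples form a triangle.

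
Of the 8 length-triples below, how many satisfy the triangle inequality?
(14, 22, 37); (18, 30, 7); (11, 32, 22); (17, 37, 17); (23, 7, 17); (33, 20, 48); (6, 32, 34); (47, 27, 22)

(14,22,37): 14+22 ≤ 37 → not valid
(7,18,30): 7+18 ≤ 30 → not valid
(11,22,32): 11+22 > 32 → valid
(17,17,37): 17+17 ≤ 37 → not valid
(7,17,23): 7+17 > 23 → valid
(20,33,48): 20+33 > 48 → valid
(6,32,34): 6+32 > 34 → valid
(22,27,47): 22+27 > 47 → valid
5 of the 8 triples form a triangle.

5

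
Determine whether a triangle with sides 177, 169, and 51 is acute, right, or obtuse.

obtuse

Compare the square of the longest side to the sum of squares of the other two: 51² + 169² = 31162 < 31329 = 177².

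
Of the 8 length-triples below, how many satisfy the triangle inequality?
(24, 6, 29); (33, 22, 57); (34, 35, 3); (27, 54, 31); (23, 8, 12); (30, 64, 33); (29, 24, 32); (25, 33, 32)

5

(6,24,29): 6+24 > 29 → valid
(22,33,57): 22+33 ≤ 57 → not valid
(3,34,35): 3+34 > 35 → valid
(27,31,54): 27+31 > 54 → valid
(8,12,23): 8+12 ≤ 23 → not valid
(30,33,64): 30+33 ≤ 64 → not valid
(24,29,32): 24+29 > 32 → valid
(25,32,33): 25+32 > 33 → valid
5 of the 8 triples form a triangle.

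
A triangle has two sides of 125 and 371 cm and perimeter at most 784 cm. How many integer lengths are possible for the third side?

Triangle inequality: 246 < x < 496. Perimeter ≤ 784 gives x ≤ 784 − 125 − 371 = 288.
So 246 < x ≤ 288; integers 247 through 288: 42 values.

42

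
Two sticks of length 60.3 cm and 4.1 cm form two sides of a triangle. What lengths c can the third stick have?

By the triangle inequality, c must be less than 60.3 + 4.1 = 64.4 and greater than |60.3 − 4.1| = 56.2.

56.2 < c < 64.4 (cm)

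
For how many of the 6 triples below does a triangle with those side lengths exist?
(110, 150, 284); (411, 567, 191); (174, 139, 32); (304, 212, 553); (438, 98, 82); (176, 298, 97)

1

(110,150,284): 110+150 ≤ 284 → not valid
(191,411,567): 191+411 > 567 → valid
(32,139,174): 32+139 ≤ 174 → not valid
(212,304,553): 212+304 ≤ 553 → not valid
(82,98,438): 82+98 ≤ 438 → not valid
(97,176,298): 97+176 ≤ 298 → not valid
1 of the 6 triples forms a triangle.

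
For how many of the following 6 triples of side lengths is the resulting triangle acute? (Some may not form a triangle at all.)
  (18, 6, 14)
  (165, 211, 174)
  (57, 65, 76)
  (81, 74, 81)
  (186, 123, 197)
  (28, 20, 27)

5

(18,6,14): 6²+14² = 232 < 324 = 18² → obtuse
(165,211,174): 165²+174² = 57501 > 44521 = 211² → acute
(57,65,76): 57²+65² = 7474 > 5776 = 76² → acute
(81,74,81): 74²+81² = 12037 > 6561 = 81² → acute
(186,123,197): 123²+186² = 49725 > 38809 = 197² → acute
(28,20,27): 20²+27² = 1129 > 784 = 28² → acute
5 of the 6 are acute.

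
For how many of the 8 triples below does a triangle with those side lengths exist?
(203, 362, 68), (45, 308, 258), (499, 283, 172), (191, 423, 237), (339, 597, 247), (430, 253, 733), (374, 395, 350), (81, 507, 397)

2

(68,203,362): 68+203 ≤ 362 → not valid
(45,258,308): 45+258 ≤ 308 → not valid
(172,283,499): 172+283 ≤ 499 → not valid
(191,237,423): 191+237 > 423 → valid
(247,339,597): 247+339 ≤ 597 → not valid
(253,430,733): 253+430 ≤ 733 → not valid
(350,374,395): 350+374 > 395 → valid
(81,397,507): 81+397 ≤ 507 → not valid
2 of the 8 triples form a triangle.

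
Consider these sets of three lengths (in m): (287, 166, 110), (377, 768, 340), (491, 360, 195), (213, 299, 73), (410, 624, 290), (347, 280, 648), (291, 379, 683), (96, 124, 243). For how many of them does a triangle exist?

(110,166,287): 110+166 ≤ 287 → not valid
(340,377,768): 340+377 ≤ 768 → not valid
(195,360,491): 195+360 > 491 → valid
(73,213,299): 73+213 ≤ 299 → not valid
(290,410,624): 290+410 > 624 → valid
(280,347,648): 280+347 ≤ 648 → not valid
(291,379,683): 291+379 ≤ 683 → not valid
(96,124,243): 96+124 ≤ 243 → not valid
2 of the 8 triples form a triangle.

2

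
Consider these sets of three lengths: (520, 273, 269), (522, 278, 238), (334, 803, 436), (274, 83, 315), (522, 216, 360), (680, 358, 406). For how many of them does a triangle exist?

(269,273,520): 269+273 > 520 → valid
(238,278,522): 238+278 ≤ 522 → not valid
(334,436,803): 334+436 ≤ 803 → not valid
(83,274,315): 83+274 > 315 → valid
(216,360,522): 216+360 > 522 → valid
(358,406,680): 358+406 > 680 → valid
4 of the 6 triples form a triangle.

4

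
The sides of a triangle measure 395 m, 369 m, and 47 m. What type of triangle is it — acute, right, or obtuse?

Compare the square of the longest side to the sum of squares of the other two: 47² + 369² = 138370 < 156025 = 395².

obtuse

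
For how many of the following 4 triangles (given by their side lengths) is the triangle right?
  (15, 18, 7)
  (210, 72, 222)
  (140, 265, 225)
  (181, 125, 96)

(15,18,7): 7²+15² = 274 < 324 = 18² → obtuse
(210,72,222): 72²+210² = 49284 = 222² → right
(140,265,225): 140²+225² = 70225 = 265² → right
(181,125,96): 96²+125² = 24841 < 32761 = 181² → obtuse
2 of the 4 are right.

2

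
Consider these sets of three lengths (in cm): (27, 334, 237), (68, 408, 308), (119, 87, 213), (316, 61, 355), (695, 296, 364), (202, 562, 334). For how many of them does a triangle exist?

1

(27,237,334): 27+237 ≤ 334 → not valid
(68,308,408): 68+308 ≤ 408 → not valid
(87,119,213): 87+119 ≤ 213 → not valid
(61,316,355): 61+316 > 355 → valid
(296,364,695): 296+364 ≤ 695 → not valid
(202,334,562): 202+334 ≤ 562 → not valid
1 of the 6 triples forms a triangle.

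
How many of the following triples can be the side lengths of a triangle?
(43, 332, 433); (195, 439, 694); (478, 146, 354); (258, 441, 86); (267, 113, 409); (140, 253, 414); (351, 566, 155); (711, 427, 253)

(43,332,433): 43+332 ≤ 433 → not valid
(195,439,694): 195+439 ≤ 694 → not valid
(146,354,478): 146+354 > 478 → valid
(86,258,441): 86+258 ≤ 441 → not valid
(113,267,409): 113+267 ≤ 409 → not valid
(140,253,414): 140+253 ≤ 414 → not valid
(155,351,566): 155+351 ≤ 566 → not valid
(253,427,711): 253+427 ≤ 711 → not valid
1 of the 8 triples forms a triangle.

1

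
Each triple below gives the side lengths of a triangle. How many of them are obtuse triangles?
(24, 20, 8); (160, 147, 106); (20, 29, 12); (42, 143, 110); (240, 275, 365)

(24,20,8): 8²+20² = 464 < 576 = 24² → obtuse
(160,147,106): 106²+147² = 32845 > 25600 = 160² → acute
(20,29,12): 12²+20² = 544 < 841 = 29² → obtuse
(42,143,110): 42²+110² = 13864 < 20449 = 143² → obtuse
(240,275,365): 240²+275² = 133225 = 365² → right
3 of the 5 are obtuse.

3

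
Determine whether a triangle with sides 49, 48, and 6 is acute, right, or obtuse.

obtuse

Compare the square of the longest side to the sum of squares of the other two: 6² + 48² = 2340 < 2401 = 49².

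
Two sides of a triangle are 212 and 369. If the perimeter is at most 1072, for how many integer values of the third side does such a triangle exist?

334

Triangle inequality: 157 < x < 581. Perimeter ≤ 1072 gives x ≤ 1072 − 212 − 369 = 491.
So 157 < x ≤ 491; integers 158 through 491: 334 values.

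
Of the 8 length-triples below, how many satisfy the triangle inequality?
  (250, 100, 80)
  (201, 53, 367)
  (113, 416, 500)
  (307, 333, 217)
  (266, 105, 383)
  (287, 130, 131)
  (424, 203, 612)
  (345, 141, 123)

3

(80,100,250): 80+100 ≤ 250 → not valid
(53,201,367): 53+201 ≤ 367 → not valid
(113,416,500): 113+416 > 500 → valid
(217,307,333): 217+307 > 333 → valid
(105,266,383): 105+266 ≤ 383 → not valid
(130,131,287): 130+131 ≤ 287 → not valid
(203,424,612): 203+424 > 612 → valid
(123,141,345): 123+141 ≤ 345 → not valid
3 of the 8 triples form a triangle.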